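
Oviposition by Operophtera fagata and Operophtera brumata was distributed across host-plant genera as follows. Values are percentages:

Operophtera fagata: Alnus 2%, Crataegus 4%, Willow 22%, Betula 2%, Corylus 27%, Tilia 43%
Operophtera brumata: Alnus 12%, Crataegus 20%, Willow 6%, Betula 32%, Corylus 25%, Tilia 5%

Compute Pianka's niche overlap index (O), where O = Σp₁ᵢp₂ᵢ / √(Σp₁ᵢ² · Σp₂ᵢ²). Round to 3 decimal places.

Convert percentages to proportions (divide by 100).
Σ p₁ᵢp₂ᵢ = 0.0024 + 0.0080 + 0.0132 + 0.0064 + 0.0675 + 0.0215 = 0.1190
Σp_1ᵢ² = 0.02² + 0.04² + 0.22² + 0.02² + 0.27² + 0.43² = 0.0004 + 0.0016 + 0.0484 + 0.0004 + 0.0729 + 0.1849 = 0.3086
Σp_2ᵢ² = 0.12² + 0.20² + 0.06² + 0.32² + 0.25² + 0.05² = 0.0144 + 0.0400 + 0.0036 + 0.1024 + 0.0625 + 0.0025 = 0.2254
O = 0.1190 / √(0.3086 × 0.2254) = 0.1190 / 0.263739 = 0.45120

0.451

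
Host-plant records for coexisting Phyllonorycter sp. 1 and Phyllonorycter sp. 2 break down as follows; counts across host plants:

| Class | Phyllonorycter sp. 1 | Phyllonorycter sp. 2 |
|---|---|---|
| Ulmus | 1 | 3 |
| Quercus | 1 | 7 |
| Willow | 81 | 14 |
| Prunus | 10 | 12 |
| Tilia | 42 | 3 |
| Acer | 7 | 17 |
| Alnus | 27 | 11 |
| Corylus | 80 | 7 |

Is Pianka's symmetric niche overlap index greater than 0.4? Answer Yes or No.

Yes

Proportions for Phyllonorycter sp. 1 (n=249): 1/249=0.0040, 1/249=0.0040, 81/249=0.3253, 10/249=0.0402, 42/249=0.1687, 7/249=0.0281, 27/249=0.1084, 80/249=0.3213
Proportions for Phyllonorycter sp. 2 (n=74): 3/74=0.0405, 7/74=0.0946, 14/74=0.1892, 12/74=0.1622, 3/74=0.0405, 17/74=0.2297, 11/74=0.1486, 7/74=0.0946
Σ p₁ᵢp₂ᵢ = 0.000162 + 0.000378 + 0.061547 + 0.006520 + 0.006832 + 0.006455 + 0.016108 + 0.030395 = 0.128397
Σp_1ᵢ² = 0.0040² + 0.0040² + 0.3253² + 0.0402² + 0.1687² + 0.0281² + 0.1084² + 0.3213² = 0.000016 + 0.000016 + 0.105820 + 0.001616 + 0.028460 + 0.000790 + 0.011751 + 0.103234 = 0.251703
Σp_2ᵢ² = 0.0405² + 0.0946² + 0.1892² + 0.1622² + 0.0405² + 0.2297² + 0.1486² + 0.0946² = 0.001640 + 0.008949 + 0.035797 + 0.026309 + 0.001640 + 0.052762 + 0.022082 + 0.008949 = 0.158128
O = 0.128397 / √(0.251703 × 0.158128) = 0.128397 / 0.1995026 = 0.6436
O = 0.6436 > 0.4 → Yes.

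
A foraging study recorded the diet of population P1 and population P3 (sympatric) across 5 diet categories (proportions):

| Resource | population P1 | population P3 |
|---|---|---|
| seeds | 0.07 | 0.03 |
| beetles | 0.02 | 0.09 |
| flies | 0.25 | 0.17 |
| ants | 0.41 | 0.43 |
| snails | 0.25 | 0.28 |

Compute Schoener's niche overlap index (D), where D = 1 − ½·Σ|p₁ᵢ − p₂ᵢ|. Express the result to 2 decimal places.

0.88

Σ|p₁ᵢ − p₂ᵢ| = 0.04 + 0.07 + 0.08 + 0.02 + 0.03 = 0.24
D = 1 − ½ × 0.24 = 1 − 0.120 = 0.8800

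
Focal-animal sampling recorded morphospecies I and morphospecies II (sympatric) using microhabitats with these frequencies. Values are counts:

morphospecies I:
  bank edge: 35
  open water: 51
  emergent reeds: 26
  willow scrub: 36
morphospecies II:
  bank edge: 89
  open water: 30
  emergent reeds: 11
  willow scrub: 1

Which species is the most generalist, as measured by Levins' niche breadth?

morphospecies I

Proportions for morphospecies I (n=148): 35/148=0.2365, 51/148=0.3446, 26/148=0.1757, 36/148=0.2432
Proportions for morphospecies II (n=131): 89/131=0.6794, 30/131=0.2290, 11/131=0.0840, 1/131=0.0076
Σp_Iᵢ² = 0.2365² + 0.3446² + 0.1757² + 0.2432² = 0.055932 + 0.118749 + 0.030870 + 0.059146 = 0.264697
B_I = 1 / 0.264697 = 3.7779
Σp_IIᵢ² = 0.6794² + 0.2290² + 0.0840² + 0.0076² = 0.461584 + 0.052441 + 0.007056 + 0.000058 = 0.521139
B_II = 1 / 0.521139 = 1.9189
Highest B → broadest niche (most generalist): morphospecies I (B = 3.78).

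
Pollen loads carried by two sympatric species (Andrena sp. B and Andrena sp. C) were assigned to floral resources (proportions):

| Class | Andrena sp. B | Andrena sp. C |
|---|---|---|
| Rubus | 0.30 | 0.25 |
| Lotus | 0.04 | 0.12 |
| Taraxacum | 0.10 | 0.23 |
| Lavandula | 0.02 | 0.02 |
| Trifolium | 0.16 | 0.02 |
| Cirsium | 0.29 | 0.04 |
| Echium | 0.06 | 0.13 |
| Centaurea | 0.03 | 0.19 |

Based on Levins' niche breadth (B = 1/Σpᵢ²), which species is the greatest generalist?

Andrena sp. C

Σp_Bᵢ² = 0.30² + 0.04² + 0.10² + 0.02² + 0.16² + 0.29² + 0.06² + 0.03² = 0.0900 + 0.0016 + 0.0100 + 0.0004 + 0.0256 + 0.0841 + 0.0036 + 0.0009 = 0.2162
B_B = 1 / 0.2162 = 4.6253
Σp_Cᵢ² = 0.25² + 0.12² + 0.23² + 0.02² + 0.02² + 0.04² + 0.13² + 0.19² = 0.0625 + 0.0144 + 0.0529 + 0.0004 + 0.0004 + 0.0016 + 0.0169 + 0.0361 = 0.1852
B_C = 1 / 0.1852 = 5.3996
Highest B → broadest niche (most generalist): Andrena sp. C (B = 5.40).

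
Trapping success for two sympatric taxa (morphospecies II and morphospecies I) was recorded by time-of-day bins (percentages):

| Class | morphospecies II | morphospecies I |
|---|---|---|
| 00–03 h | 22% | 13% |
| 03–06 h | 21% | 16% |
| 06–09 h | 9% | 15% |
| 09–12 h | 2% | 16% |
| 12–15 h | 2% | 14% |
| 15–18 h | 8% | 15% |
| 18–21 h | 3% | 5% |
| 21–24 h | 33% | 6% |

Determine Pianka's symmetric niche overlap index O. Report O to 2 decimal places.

Convert percentages to proportions (divide by 100).
Σ p₁ᵢp₂ᵢ = 0.0286 + 0.0336 + 0.0135 + 0.0032 + 0.0028 + 0.0120 + 0.0015 + 0.0198 = 0.1150
Σp_1ᵢ² = 0.22² + 0.21² + 0.09² + 0.02² + 0.02² + 0.08² + 0.03² + 0.33² = 0.0484 + 0.0441 + 0.0081 + 0.0004 + 0.0004 + 0.0064 + 0.0009 + 0.1089 = 0.2176
Σp_2ᵢ² = 0.13² + 0.16² + 0.15² + 0.16² + 0.14² + 0.15² + 0.05² + 0.06² = 0.0169 + 0.0256 + 0.0225 + 0.0256 + 0.0196 + 0.0225 + 0.0025 + 0.0036 = 0.1388
O = 0.1150 / √(0.2176 × 0.1388) = 0.1150 / 0.17379 = 0.6617

0.66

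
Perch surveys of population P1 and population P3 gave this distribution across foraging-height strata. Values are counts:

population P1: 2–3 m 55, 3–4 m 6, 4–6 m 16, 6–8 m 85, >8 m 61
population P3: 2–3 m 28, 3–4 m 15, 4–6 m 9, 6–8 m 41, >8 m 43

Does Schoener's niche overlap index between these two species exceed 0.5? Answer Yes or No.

Yes

Proportions for population P1 (n=223): 55/223=0.2466, 6/223=0.0269, 16/223=0.0717, 85/223=0.3812, 61/223=0.2735
Proportions for population P3 (n=136): 28/136=0.2059, 15/136=0.1103, 9/136=0.0662, 41/136=0.3015, 43/136=0.3162
Σ|p₁ᵢ − p₂ᵢ| = 0.0407 + 0.0834 + 0.0055 + 0.0797 + 0.0427 = 0.2520
D = 1 − ½ × 0.2520 = 1 − 0.12600 = 0.87400
D = 0.87400 > 0.5 → Yes.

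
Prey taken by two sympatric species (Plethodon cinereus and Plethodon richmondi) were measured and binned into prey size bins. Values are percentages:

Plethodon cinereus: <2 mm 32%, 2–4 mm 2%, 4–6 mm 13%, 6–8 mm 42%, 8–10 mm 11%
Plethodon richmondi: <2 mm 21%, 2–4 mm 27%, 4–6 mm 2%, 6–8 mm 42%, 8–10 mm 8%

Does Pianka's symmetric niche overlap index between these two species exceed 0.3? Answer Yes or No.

Convert percentages to proportions (divide by 100).
Σ p₁ᵢp₂ᵢ = 0.0672 + 0.0054 + 0.0026 + 0.1764 + 0.0088 = 0.2604
Σp_1ᵢ² = 0.32² + 0.02² + 0.13² + 0.42² + 0.11² = 0.1024 + 0.0004 + 0.0169 + 0.1764 + 0.0121 = 0.3082
Σp_2ᵢ² = 0.21² + 0.27² + 0.02² + 0.42² + 0.08² = 0.0441 + 0.0729 + 0.0004 + 0.1764 + 0.0064 = 0.3002
O = 0.2604 / √(0.3082 × 0.3002) = 0.2604 / 0.30417 = 0.8561
O = 0.8561 > 0.3 → Yes.

Yes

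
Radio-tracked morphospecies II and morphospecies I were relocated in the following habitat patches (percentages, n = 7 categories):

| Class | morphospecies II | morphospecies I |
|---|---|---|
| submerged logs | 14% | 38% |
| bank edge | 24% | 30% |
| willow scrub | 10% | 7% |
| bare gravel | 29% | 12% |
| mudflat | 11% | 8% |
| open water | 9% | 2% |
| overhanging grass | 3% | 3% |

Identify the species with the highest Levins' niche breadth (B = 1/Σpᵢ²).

morphospecies II

Convert percentages to proportions (divide by 100).
Σp_IIᵢ² = 0.14² + 0.24² + 0.10² + 0.29² + 0.11² + 0.09² + 0.03² = 0.0196 + 0.0576 + 0.0100 + 0.0841 + 0.0121 + 0.0081 + 0.0009 = 0.1924
B_II = 1 / 0.1924 = 5.1975
Σp_Iᵢ² = 0.38² + 0.30² + 0.07² + 0.12² + 0.08² + 0.02² + 0.03² = 0.1444 + 0.0900 + 0.0049 + 0.0144 + 0.0064 + 0.0004 + 0.0009 = 0.2614
B_I = 1 / 0.2614 = 3.8256
Highest B → broadest niche (most generalist): morphospecies II (B = 5.20).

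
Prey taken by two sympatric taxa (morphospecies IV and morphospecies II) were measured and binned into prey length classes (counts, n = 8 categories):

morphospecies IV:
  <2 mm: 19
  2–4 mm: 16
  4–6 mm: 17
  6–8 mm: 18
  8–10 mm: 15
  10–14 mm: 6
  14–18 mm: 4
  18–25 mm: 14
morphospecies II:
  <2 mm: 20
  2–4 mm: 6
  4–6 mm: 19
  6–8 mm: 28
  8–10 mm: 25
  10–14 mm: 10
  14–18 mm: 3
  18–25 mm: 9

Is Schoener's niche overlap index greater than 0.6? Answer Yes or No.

Proportions for morphospecies IV (n=109): 19/109=0.1743, 16/109=0.1468, 17/109=0.1560, 18/109=0.1651, 15/109=0.1376, 6/109=0.0550, 4/109=0.0367, 14/109=0.1284
Proportions for morphospecies II (n=120): 20/120=0.1667, 6/120=0.0500, 19/120=0.1583, 28/120=0.2333, 25/120=0.2083, 10/120=0.0833, 3/120=0.0250, 9/120=0.0750
Σ|p₁ᵢ − p₂ᵢ| = 0.0076 + 0.0968 + 0.0023 + 0.0682 + 0.0707 + 0.0283 + 0.0117 + 0.0534 = 0.3390
D = 1 − ½ × 0.3390 = 1 − 0.16950 = 0.83050
D = 0.83050 > 0.6 → Yes.

Yes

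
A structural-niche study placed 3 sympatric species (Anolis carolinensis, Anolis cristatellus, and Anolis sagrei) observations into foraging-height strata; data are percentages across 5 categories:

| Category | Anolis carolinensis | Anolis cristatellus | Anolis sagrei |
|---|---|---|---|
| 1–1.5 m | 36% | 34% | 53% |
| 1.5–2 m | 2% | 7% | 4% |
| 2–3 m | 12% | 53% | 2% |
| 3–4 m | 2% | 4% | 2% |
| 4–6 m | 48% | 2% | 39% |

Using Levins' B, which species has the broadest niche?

Convert percentages to proportions (divide by 100).
Σp_caroᵢ² = 0.36² + 0.02² + 0.12² + 0.02² + 0.48² = 0.1296 + 0.0004 + 0.0144 + 0.0004 + 0.2304 = 0.3752
B_caro = 1 / 0.3752 = 2.6652
Σp_crisᵢ² = 0.34² + 0.07² + 0.53² + 0.04² + 0.02² = 0.1156 + 0.0049 + 0.2809 + 0.0016 + 0.0004 = 0.4034
B_cris = 1 / 0.4034 = 2.4789
Σp_sagrᵢ² = 0.53² + 0.04² + 0.02² + 0.02² + 0.39² = 0.2809 + 0.0016 + 0.0004 + 0.0004 + 0.1521 = 0.4354
B_sagr = 1 / 0.4354 = 2.2967
Highest B → broadest niche (most generalist): Anolis carolinensis (B = 2.67).

Anolis carolinensis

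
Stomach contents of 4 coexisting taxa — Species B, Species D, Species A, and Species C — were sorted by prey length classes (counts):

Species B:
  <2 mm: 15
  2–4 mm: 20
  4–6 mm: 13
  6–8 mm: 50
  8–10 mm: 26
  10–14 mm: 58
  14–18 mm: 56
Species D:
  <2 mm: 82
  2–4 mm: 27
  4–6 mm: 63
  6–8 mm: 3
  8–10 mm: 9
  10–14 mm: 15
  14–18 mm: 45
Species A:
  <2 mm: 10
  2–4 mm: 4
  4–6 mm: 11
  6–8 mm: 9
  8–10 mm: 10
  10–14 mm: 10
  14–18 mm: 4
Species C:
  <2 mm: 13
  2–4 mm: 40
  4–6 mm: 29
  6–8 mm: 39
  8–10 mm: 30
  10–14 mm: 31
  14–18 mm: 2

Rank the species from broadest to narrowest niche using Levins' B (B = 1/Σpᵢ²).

Proportions for Species B (n=238): 15/238=0.0630, 20/238=0.0840, 13/238=0.0546, 50/238=0.2101, 26/238=0.1092, 58/238=0.2437, 56/238=0.2353
Proportions for Species D (n=244): 82/244=0.3361, 27/244=0.1107, 63/244=0.2582, 3/244=0.0123, 9/244=0.0369, 15/244=0.0615, 45/244=0.1844
Proportions for Species A (n=58): 10/58=0.1724, 4/58=0.0690, 11/58=0.1897, 9/58=0.1552, 10/58=0.1724, 10/58=0.1724, 4/58=0.0690
Proportions for Species C (n=184): 13/184=0.0707, 40/184=0.2174, 29/184=0.1576, 39/184=0.2120, 30/184=0.1630, 31/184=0.1685, 2/184=0.0109
Σp_Bᵢ² = 0.0630² + 0.0840² + 0.0546² + 0.2101² + 0.1092² + 0.2437² + 0.2353² = 0.003969 + 0.007056 + 0.002981 + 0.044142 + 0.011925 + 0.059390 + 0.055366 = 0.184829
B_B = 1 / 0.184829 = 5.4104
Σp_Dᵢ² = 0.3361² + 0.1107² + 0.2582² + 0.0123² + 0.0369² + 0.0615² + 0.1844² = 0.112963 + 0.012254 + 0.066667 + 0.000151 + 0.001362 + 0.003782 + 0.034003 = 0.231182
B_D = 1 / 0.231182 = 4.3256
Σp_Aᵢ² = 0.1724² + 0.0690² + 0.1897² + 0.1552² + 0.1724² + 0.1724² + 0.0690² = 0.029722 + 0.004761 + 0.035986 + 0.024087 + 0.029722 + 0.029722 + 0.004761 = 0.158761
B_A = 1 / 0.158761 = 6.2988
Σp_Cᵢ² = 0.0707² + 0.2174² + 0.1576² + 0.2120² + 0.1630² + 0.1685² + 0.0109² = 0.004998 + 0.047263 + 0.024838 + 0.044944 + 0.026569 + 0.028392 + 0.000119 = 0.177123
B_C = 1 / 0.177123 = 5.6458
Ranking by B (broadest → narrowest): Species A (6.30) > Species C (5.65) > Species B (5.41) > Species D (4.33)

Species A > Species C > Species B > Species D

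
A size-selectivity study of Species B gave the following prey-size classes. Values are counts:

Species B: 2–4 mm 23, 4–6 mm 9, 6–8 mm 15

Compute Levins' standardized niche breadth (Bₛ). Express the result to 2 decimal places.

Proportions for Species B (n=47): 23/47=0.4894, 9/47=0.1915, 15/47=0.3191
Σpᵢ² = 0.4894² + 0.1915² + 0.3191² = 0.239512 + 0.036672 + 0.101825 = 0.378009
B = 1 / 0.378009 = 2.6454
Bₛ = (B − 1)/(n − 1) = (2.6454 − 1)/(3 − 1) = 1.6454/2 = 0.8227

0.82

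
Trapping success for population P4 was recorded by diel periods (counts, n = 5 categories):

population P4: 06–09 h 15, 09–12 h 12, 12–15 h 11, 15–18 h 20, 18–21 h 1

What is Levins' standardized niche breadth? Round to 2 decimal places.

Proportions for population P4 (n=59): 15/59=0.2542, 12/59=0.2034, 11/59=0.1864, 20/59=0.3390, 1/59=0.0169
Σpᵢ² = 0.2542² + 0.2034² + 0.1864² + 0.3390² + 0.0169² = 0.064618 + 0.041372 + 0.034745 + 0.114921 + 0.000286 = 0.255942
B = 1 / 0.255942 = 3.9071
Bₛ = (B − 1)/(n − 1) = (3.9071 − 1)/(5 − 1) = 2.9071/4 = 0.7268

0.73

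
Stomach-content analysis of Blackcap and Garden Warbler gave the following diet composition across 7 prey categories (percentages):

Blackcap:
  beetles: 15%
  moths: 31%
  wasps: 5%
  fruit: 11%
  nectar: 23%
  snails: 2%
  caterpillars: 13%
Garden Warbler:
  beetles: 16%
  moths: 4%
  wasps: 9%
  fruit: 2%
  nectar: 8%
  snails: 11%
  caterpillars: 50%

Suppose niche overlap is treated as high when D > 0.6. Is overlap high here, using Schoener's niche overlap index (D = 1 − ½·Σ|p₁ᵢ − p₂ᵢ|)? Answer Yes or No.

Convert percentages to proportions (divide by 100).
Σ|p₁ᵢ − p₂ᵢ| = 0.01 + 0.27 + 0.04 + 0.09 + 0.15 + 0.09 + 0.37 = 1.02
D = 1 − ½ × 1.02 = 1 − 0.510 = 0.4900
D = 0.4900 < 0.6 → No.

No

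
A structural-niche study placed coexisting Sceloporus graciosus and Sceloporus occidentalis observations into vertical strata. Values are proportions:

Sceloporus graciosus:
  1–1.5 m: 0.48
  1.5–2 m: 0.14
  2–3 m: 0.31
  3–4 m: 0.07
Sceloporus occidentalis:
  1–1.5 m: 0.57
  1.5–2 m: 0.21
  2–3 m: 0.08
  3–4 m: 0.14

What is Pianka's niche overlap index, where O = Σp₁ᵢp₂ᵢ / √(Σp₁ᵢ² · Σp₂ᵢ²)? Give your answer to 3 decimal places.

Σ p₁ᵢp₂ᵢ = 0.2736 + 0.0294 + 0.0248 + 0.0098 = 0.3376
Σp_1ᵢ² = 0.48² + 0.14² + 0.31² + 0.07² = 0.2304 + 0.0196 + 0.0961 + 0.0049 = 0.3510
Σp_2ᵢ² = 0.57² + 0.21² + 0.08² + 0.14² = 0.3249 + 0.0441 + 0.0064 + 0.0196 = 0.3950
O = 0.3376 / √(0.3510 × 0.3950) = 0.3376 / 0.372351 = 0.90667

0.907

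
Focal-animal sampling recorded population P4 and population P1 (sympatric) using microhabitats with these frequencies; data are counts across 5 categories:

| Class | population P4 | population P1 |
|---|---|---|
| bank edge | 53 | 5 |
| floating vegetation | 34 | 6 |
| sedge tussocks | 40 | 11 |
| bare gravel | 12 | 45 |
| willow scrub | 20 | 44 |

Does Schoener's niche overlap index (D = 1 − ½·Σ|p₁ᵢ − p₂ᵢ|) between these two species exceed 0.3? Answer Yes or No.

Yes

Proportions for population P4 (n=159): 53/159=0.3333, 34/159=0.2138, 40/159=0.2516, 12/159=0.0755, 20/159=0.1258
Proportions for population P1 (n=111): 5/111=0.0450, 6/111=0.0541, 11/111=0.0991, 45/111=0.4054, 44/111=0.3964
Σ|p₁ᵢ − p₂ᵢ| = 0.2883 + 0.1597 + 0.1525 + 0.3299 + 0.2706 = 1.2010
D = 1 − ½ × 1.2010 = 1 − 0.60050 = 0.39950
D = 0.39950 > 0.3 → Yes.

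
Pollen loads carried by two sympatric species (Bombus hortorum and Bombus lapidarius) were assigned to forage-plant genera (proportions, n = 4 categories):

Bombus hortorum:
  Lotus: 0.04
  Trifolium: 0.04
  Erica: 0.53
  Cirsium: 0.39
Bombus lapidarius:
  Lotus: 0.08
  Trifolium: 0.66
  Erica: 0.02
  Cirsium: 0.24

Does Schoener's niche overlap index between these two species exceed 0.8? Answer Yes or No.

Σ|p₁ᵢ − p₂ᵢ| = 0.04 + 0.62 + 0.51 + 0.15 = 1.32
D = 1 − ½ × 1.32 = 1 − 0.660 = 0.3400
D = 0.3400 < 0.8 → No.

No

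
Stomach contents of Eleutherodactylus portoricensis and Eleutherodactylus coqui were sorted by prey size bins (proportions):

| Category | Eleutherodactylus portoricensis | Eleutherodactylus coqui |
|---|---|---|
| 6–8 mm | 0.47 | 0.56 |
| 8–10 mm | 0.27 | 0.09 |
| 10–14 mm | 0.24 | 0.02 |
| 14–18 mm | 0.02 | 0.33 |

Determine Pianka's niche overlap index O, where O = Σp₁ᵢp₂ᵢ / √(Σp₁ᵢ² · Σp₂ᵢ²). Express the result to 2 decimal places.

Σ p₁ᵢp₂ᵢ = 0.2632 + 0.0243 + 0.0048 + 0.0066 = 0.2989
Σp_1ᵢ² = 0.47² + 0.27² + 0.24² + 0.02² = 0.2209 + 0.0729 + 0.0576 + 0.0004 = 0.3518
Σp_2ᵢ² = 0.56² + 0.09² + 0.02² + 0.33² = 0.3136 + 0.0081 + 0.0004 + 0.1089 = 0.4310
O = 0.2989 / √(0.3518 × 0.4310) = 0.2989 / 0.38939 = 0.7676

0.77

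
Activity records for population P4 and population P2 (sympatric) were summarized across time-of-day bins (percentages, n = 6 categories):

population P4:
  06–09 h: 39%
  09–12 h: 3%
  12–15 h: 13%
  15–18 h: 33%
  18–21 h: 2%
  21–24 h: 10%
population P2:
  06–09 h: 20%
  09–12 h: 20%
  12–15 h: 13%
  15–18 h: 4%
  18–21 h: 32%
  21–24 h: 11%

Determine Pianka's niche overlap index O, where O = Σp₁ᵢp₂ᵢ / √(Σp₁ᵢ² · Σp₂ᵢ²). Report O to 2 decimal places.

0.53

Convert percentages to proportions (divide by 100).
Σ p₁ᵢp₂ᵢ = 0.0780 + 0.0060 + 0.0169 + 0.0132 + 0.0064 + 0.0110 = 0.1315
Σp_1ᵢ² = 0.39² + 0.03² + 0.13² + 0.33² + 0.02² + 0.10² = 0.1521 + 0.0009 + 0.0169 + 0.1089 + 0.0004 + 0.0100 = 0.2892
Σp_2ᵢ² = 0.20² + 0.20² + 0.13² + 0.04² + 0.32² + 0.11² = 0.0400 + 0.0400 + 0.0169 + 0.0016 + 0.1024 + 0.0121 = 0.2130
O = 0.1315 / √(0.2892 × 0.2130) = 0.1315 / 0.24819 = 0.5298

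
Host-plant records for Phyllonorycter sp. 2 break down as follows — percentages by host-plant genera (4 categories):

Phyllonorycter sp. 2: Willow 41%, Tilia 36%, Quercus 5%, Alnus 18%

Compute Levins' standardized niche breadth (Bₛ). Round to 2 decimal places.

Convert percentages to proportions (divide by 100).
Σpᵢ² = 0.41² + 0.36² + 0.05² + 0.18² = 0.1681 + 0.1296 + 0.0025 + 0.0324 = 0.3326
B = 1 / 0.3326 = 3.0066
Bₛ = (B − 1)/(n − 1) = (3.0066 − 1)/(4 − 1) = 2.0066/3 = 0.6689

0.67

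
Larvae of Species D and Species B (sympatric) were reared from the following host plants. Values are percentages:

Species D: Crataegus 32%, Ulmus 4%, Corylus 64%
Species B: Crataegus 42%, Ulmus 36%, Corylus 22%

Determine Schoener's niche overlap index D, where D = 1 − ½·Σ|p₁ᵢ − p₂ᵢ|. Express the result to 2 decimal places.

0.58

Convert percentages to proportions (divide by 100).
Σ|p₁ᵢ − p₂ᵢ| = 0.10 + 0.32 + 0.42 = 0.84
D = 1 − ½ × 0.84 = 1 − 0.420 = 0.5800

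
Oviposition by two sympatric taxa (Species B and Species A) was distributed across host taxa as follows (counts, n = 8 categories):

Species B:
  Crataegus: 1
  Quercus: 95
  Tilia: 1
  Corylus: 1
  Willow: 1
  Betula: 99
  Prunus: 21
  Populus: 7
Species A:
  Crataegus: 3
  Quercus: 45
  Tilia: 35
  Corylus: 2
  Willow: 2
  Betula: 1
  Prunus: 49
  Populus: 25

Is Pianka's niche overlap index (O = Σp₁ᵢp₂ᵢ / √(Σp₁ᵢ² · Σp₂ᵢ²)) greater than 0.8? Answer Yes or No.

No

Proportions for Species B (n=226): 1/226=0.0044, 95/226=0.4204, 1/226=0.0044, 1/226=0.0044, 1/226=0.0044, 99/226=0.4381, 21/226=0.0929, 7/226=0.0310
Proportions for Species A (n=162): 3/162=0.0185, 45/162=0.2778, 35/162=0.2160, 2/162=0.0123, 2/162=0.0123, 1/162=0.0062, 49/162=0.3025, 25/162=0.1543
Σ p₁ᵢp₂ᵢ = 0.000081 + 0.116787 + 0.000950 + 0.000054 + 0.000054 + 0.002716 + 0.028102 + 0.004783 = 0.153527
Σp_1ᵢ² = 0.0044² + 0.4204² + 0.0044² + 0.0044² + 0.0044² + 0.4381² + 0.0929² + 0.0310² = 0.000019 + 0.176736 + 0.000019 + 0.000019 + 0.000019 + 0.191932 + 0.008630 + 0.000961 = 0.378335
Σp_2ᵢ² = 0.0185² + 0.2778² + 0.2160² + 0.0123² + 0.0123² + 0.0062² + 0.3025² + 0.1543² = 0.000342 + 0.077173 + 0.046656 + 0.000151 + 0.000151 + 0.000038 + 0.091506 + 0.023808 = 0.239825
O = 0.153527 / √(0.378335 × 0.239825) = 0.153527 / 0.3012212 = 0.5097
O = 0.5097 < 0.8 → No.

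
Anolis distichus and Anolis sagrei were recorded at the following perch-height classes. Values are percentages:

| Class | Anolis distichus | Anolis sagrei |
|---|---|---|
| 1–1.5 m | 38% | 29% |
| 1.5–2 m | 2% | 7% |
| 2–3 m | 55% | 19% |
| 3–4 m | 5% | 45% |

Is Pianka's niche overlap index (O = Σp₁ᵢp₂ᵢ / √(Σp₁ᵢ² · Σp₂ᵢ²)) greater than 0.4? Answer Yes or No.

Convert percentages to proportions (divide by 100).
Σ p₁ᵢp₂ᵢ = 0.1102 + 0.0014 + 0.1045 + 0.0225 = 0.2386
Σp_1ᵢ² = 0.38² + 0.02² + 0.55² + 0.05² = 0.1444 + 0.0004 + 0.3025 + 0.0025 = 0.4498
Σp_2ᵢ² = 0.29² + 0.07² + 0.19² + 0.45² = 0.0841 + 0.0049 + 0.0361 + 0.2025 = 0.3276
O = 0.2386 / √(0.4498 × 0.3276) = 0.2386 / 0.38387 = 0.6216
O = 0.6216 > 0.4 → Yes.

Yes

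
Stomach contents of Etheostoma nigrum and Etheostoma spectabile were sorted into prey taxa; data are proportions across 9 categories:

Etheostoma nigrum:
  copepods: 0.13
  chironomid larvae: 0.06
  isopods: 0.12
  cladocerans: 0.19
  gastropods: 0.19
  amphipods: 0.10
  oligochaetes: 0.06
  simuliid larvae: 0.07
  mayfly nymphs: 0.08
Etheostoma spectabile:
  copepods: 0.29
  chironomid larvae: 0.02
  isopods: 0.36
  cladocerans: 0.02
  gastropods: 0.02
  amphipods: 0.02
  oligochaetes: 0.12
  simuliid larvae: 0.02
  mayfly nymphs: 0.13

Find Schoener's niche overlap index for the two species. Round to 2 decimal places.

0.49

Σ|p₁ᵢ − p₂ᵢ| = 0.16 + 0.04 + 0.24 + 0.17 + 0.17 + 0.08 + 0.06 + 0.05 + 0.05 = 1.02
D = 1 − ½ × 1.02 = 1 − 0.510 = 0.4900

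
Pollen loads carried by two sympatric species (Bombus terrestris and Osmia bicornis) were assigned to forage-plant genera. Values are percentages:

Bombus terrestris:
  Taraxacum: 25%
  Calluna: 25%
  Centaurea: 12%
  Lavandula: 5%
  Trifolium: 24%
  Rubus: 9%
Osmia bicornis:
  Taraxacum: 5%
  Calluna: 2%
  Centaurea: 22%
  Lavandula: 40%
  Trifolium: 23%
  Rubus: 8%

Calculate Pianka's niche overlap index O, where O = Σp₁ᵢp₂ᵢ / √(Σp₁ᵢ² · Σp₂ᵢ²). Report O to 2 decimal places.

Convert percentages to proportions (divide by 100).
Σ p₁ᵢp₂ᵢ = 0.0125 + 0.0050 + 0.0264 + 0.0200 + 0.0552 + 0.0072 = 0.1263
Σp_1ᵢ² = 0.25² + 0.25² + 0.12² + 0.05² + 0.24² + 0.09² = 0.0625 + 0.0625 + 0.0144 + 0.0025 + 0.0576 + 0.0081 = 0.2076
Σp_2ᵢ² = 0.05² + 0.02² + 0.22² + 0.40² + 0.23² + 0.08² = 0.0025 + 0.0004 + 0.0484 + 0.1600 + 0.0529 + 0.0064 = 0.2706
O = 0.1263 / √(0.2076 × 0.2706) = 0.1263 / 0.23702 = 0.5329

0.53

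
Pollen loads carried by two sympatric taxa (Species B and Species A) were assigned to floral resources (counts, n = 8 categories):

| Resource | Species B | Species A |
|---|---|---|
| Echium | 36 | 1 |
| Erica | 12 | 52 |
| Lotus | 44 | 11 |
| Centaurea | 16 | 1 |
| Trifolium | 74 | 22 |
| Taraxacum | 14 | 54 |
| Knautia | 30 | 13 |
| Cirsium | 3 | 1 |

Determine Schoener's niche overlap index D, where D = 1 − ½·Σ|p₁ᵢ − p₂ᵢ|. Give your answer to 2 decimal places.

0.43

Proportions for Species B (n=229): 36/229=0.1572, 12/229=0.0524, 44/229=0.1921, 16/229=0.0699, 74/229=0.3231, 14/229=0.0611, 30/229=0.1310, 3/229=0.0131
Proportions for Species A (n=155): 1/155=0.0065, 52/155=0.3355, 11/155=0.0710, 1/155=0.0065, 22/155=0.1419, 54/155=0.3484, 13/155=0.0839, 1/155=0.0065
Σ|p₁ᵢ − p₂ᵢ| = 0.1507 + 0.2831 + 0.1211 + 0.0634 + 0.1812 + 0.2873 + 0.0471 + 0.0066 = 1.1405
D = 1 − ½ × 1.1405 = 1 − 0.57025 = 0.42975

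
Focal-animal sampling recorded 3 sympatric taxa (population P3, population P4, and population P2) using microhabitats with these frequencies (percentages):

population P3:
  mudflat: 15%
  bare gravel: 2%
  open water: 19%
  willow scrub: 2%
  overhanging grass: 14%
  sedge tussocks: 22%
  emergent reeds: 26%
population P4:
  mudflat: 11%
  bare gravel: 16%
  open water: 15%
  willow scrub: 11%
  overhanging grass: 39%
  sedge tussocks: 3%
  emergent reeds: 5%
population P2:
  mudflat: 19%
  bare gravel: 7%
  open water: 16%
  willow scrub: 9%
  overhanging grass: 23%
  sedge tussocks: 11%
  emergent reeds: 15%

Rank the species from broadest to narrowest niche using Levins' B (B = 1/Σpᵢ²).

population P2 > population P3 > population P4

Convert percentages to proportions (divide by 100).
Σp_P3ᵢ² = 0.15² + 0.02² + 0.19² + 0.02² + 0.14² + 0.22² + 0.26² = 0.0225 + 0.0004 + 0.0361 + 0.0004 + 0.0196 + 0.0484 + 0.0676 = 0.1950
B_P3 = 1 / 0.1950 = 5.1282
Σp_P4ᵢ² = 0.11² + 0.16² + 0.15² + 0.11² + 0.39² + 0.03² + 0.05² = 0.0121 + 0.0256 + 0.0225 + 0.0121 + 0.1521 + 0.0009 + 0.0025 = 0.2278
B_P4 = 1 / 0.2278 = 4.3898
Σp_P2ᵢ² = 0.19² + 0.07² + 0.16² + 0.09² + 0.23² + 0.11² + 0.15² = 0.0361 + 0.0049 + 0.0256 + 0.0081 + 0.0529 + 0.0121 + 0.0225 = 0.1622
B_P2 = 1 / 0.1622 = 6.1652
Ranking by B (broadest → narrowest): population P2 (6.17) > population P3 (5.13) > population P4 (4.39)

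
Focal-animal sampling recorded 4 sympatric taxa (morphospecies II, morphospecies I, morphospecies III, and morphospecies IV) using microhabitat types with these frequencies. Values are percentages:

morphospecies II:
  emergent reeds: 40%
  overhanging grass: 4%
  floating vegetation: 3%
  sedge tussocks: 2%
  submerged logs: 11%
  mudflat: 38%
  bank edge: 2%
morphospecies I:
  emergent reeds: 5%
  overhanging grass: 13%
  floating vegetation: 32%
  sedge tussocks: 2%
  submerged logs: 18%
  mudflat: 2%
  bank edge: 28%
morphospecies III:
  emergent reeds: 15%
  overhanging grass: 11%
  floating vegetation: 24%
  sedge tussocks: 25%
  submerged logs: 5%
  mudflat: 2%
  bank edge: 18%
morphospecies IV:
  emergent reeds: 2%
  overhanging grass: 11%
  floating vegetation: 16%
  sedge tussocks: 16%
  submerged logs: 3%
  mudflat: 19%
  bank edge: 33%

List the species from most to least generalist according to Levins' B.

morphospecies III > morphospecies IV > morphospecies I > morphospecies II

Convert percentages to proportions (divide by 100).
Σp_IIᵢ² = 0.40² + 0.04² + 0.03² + 0.02² + 0.11² + 0.38² + 0.02² = 0.1600 + 0.0016 + 0.0009 + 0.0004 + 0.0121 + 0.1444 + 0.0004 = 0.3198
B_II = 1 / 0.3198 = 3.1270
Σp_Iᵢ² = 0.05² + 0.13² + 0.32² + 0.02² + 0.18² + 0.02² + 0.28² = 0.0025 + 0.0169 + 0.1024 + 0.0004 + 0.0324 + 0.0004 + 0.0784 = 0.2334
B_I = 1 / 0.2334 = 4.2845
Σp_IIIᵢ² = 0.15² + 0.11² + 0.24² + 0.25² + 0.05² + 0.02² + 0.18² = 0.0225 + 0.0121 + 0.0576 + 0.0625 + 0.0025 + 0.0004 + 0.0324 = 0.1900
B_III = 1 / 0.1900 = 5.2632
Σp_IVᵢ² = 0.02² + 0.11² + 0.16² + 0.16² + 0.03² + 0.19² + 0.33² = 0.0004 + 0.0121 + 0.0256 + 0.0256 + 0.0009 + 0.0361 + 0.1089 = 0.2096
B_IV = 1 / 0.2096 = 4.7710
Ranking by B (broadest → narrowest): morphospecies III (5.26) > morphospecies IV (4.77) > morphospecies I (4.28) > morphospecies II (3.13)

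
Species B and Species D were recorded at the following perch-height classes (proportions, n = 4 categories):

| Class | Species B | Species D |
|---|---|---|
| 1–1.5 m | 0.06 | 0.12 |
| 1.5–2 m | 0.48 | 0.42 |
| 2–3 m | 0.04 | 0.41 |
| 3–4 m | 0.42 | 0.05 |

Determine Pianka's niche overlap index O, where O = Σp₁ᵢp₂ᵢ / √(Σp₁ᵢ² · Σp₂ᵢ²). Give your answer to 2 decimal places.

Σ p₁ᵢp₂ᵢ = 0.0072 + 0.2016 + 0.0164 + 0.0210 = 0.2462
Σp_1ᵢ² = 0.06² + 0.48² + 0.04² + 0.42² = 0.0036 + 0.2304 + 0.0016 + 0.1764 = 0.4120
Σp_2ᵢ² = 0.12² + 0.42² + 0.41² + 0.05² = 0.0144 + 0.1764 + 0.1681 + 0.0025 = 0.3614
O = 0.2462 / √(0.4120 × 0.3614) = 0.2462 / 0.38587 = 0.6380

0.64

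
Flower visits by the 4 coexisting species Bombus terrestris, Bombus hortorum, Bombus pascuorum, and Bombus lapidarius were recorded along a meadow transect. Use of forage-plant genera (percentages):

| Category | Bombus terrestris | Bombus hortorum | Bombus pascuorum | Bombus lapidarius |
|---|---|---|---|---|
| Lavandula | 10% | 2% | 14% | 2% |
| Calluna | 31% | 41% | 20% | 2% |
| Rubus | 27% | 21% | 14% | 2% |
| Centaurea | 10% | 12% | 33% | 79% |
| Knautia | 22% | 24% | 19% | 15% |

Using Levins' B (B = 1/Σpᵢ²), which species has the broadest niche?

Convert percentages to proportions (divide by 100).
Σp_terrᵢ² = 0.10² + 0.31² + 0.27² + 0.10² + 0.22² = 0.0100 + 0.0961 + 0.0729 + 0.0100 + 0.0484 = 0.2374
B_terr = 1 / 0.2374 = 4.2123
Σp_hortᵢ² = 0.02² + 0.41² + 0.21² + 0.12² + 0.24² = 0.0004 + 0.1681 + 0.0441 + 0.0144 + 0.0576 = 0.2846
B_hort = 1 / 0.2846 = 3.5137
Σp_pascᵢ² = 0.14² + 0.20² + 0.14² + 0.33² + 0.19² = 0.0196 + 0.0400 + 0.0196 + 0.1089 + 0.0361 = 0.2242
B_pasc = 1 / 0.2242 = 4.4603
Σp_lapiᵢ² = 0.02² + 0.02² + 0.02² + 0.79² + 0.15² = 0.0004 + 0.0004 + 0.0004 + 0.6241 + 0.0225 = 0.6478
B_lapi = 1 / 0.6478 = 1.5437
Highest B → broadest niche (most generalist): Bombus pascuorum (B = 4.46).

Bombus pascuorum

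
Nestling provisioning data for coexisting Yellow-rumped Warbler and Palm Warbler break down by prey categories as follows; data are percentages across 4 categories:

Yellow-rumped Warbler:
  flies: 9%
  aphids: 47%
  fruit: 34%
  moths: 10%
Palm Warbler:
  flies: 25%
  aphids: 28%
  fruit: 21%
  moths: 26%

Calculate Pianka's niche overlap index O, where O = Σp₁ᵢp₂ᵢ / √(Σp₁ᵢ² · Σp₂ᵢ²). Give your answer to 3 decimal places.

Convert percentages to proportions (divide by 100).
Σ p₁ᵢp₂ᵢ = 0.0225 + 0.1316 + 0.0714 + 0.0260 = 0.2515
Σp_1ᵢ² = 0.09² + 0.47² + 0.34² + 0.10² = 0.0081 + 0.2209 + 0.1156 + 0.0100 = 0.3546
Σp_2ᵢ² = 0.25² + 0.28² + 0.21² + 0.26² = 0.0625 + 0.0784 + 0.0441 + 0.0676 = 0.2526
O = 0.2515 / √(0.3546 × 0.2526) = 0.2515 / 0.299286 = 0.84033

0.840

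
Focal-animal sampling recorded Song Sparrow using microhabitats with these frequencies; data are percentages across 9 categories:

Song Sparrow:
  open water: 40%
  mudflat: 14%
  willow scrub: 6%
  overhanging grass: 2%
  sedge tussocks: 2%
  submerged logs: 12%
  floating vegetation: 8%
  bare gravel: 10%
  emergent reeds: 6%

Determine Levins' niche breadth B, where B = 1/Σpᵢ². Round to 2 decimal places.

4.58

Convert percentages to proportions (divide by 100).
Σpᵢ² = 0.40² + 0.14² + 0.06² + 0.02² + 0.02² + 0.12² + 0.08² + 0.10² + 0.06² = 0.1600 + 0.0196 + 0.0036 + 0.0004 + 0.0004 + 0.0144 + 0.0064 + 0.0100 + 0.0036 = 0.2184
B = 1 / 0.2184 = 4.5788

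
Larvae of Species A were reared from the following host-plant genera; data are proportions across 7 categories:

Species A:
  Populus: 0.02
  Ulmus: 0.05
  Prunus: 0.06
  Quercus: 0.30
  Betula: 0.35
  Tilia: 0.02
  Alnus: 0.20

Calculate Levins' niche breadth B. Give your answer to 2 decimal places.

3.86

Σpᵢ² = 0.02² + 0.05² + 0.06² + 0.30² + 0.35² + 0.02² + 0.20² = 0.0004 + 0.0025 + 0.0036 + 0.0900 + 0.1225 + 0.0004 + 0.0400 = 0.2594
B = 1 / 0.2594 = 3.8551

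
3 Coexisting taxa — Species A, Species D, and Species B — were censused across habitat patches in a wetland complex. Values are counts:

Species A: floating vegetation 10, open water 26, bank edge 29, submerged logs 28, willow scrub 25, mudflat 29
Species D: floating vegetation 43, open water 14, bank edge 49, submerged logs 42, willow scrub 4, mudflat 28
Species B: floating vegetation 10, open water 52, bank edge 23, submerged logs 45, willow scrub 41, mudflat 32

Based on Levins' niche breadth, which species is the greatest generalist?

Proportions for Species A (n=147): 10/147=0.0680, 26/147=0.1769, 29/147=0.1973, 28/147=0.1905, 25/147=0.1701, 29/147=0.1973
Proportions for Species D (n=180): 43/180=0.2389, 14/180=0.0778, 49/180=0.2722, 42/180=0.2333, 4/180=0.0222, 28/180=0.1556
Proportions for Species B (n=203): 10/203=0.0493, 52/203=0.2562, 23/203=0.1133, 45/203=0.2217, 41/203=0.2020, 32/203=0.1576
Σp_Aᵢ² = 0.0680² + 0.1769² + 0.1973² + 0.1905² + 0.1701² + 0.1973² = 0.004624 + 0.031294 + 0.038927 + 0.036290 + 0.028934 + 0.038927 = 0.178996
B_A = 1 / 0.178996 = 5.5867
Σp_Dᵢ² = 0.2389² + 0.0778² + 0.2722² + 0.2333² + 0.0222² + 0.1556² = 0.057073 + 0.006053 + 0.074093 + 0.054429 + 0.000493 + 0.024211 = 0.216352
B_D = 1 / 0.216352 = 4.6221
Σp_Bᵢ² = 0.0493² + 0.2562² + 0.1133² + 0.2217² + 0.2020² + 0.1576² = 0.002430 + 0.065638 + 0.012837 + 0.049151 + 0.040804 + 0.024838 = 0.195698
B_B = 1 / 0.195698 = 5.1099
Highest B → broadest niche (most generalist): Species A (B = 5.59).

Species A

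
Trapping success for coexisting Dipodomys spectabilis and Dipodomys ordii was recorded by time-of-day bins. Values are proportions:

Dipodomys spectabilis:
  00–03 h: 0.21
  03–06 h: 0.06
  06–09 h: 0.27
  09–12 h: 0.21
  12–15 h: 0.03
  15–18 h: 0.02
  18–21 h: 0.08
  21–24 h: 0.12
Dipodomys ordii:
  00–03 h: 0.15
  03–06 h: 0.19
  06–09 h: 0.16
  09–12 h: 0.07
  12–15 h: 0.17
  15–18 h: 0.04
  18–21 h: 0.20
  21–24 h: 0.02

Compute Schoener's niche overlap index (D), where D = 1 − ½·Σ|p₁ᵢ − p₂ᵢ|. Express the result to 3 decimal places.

0.590

Σ|p₁ᵢ − p₂ᵢ| = 0.06 + 0.13 + 0.11 + 0.14 + 0.14 + 0.02 + 0.12 + 0.10 = 0.82
D = 1 − ½ × 0.82 = 1 − 0.410 = 0.59000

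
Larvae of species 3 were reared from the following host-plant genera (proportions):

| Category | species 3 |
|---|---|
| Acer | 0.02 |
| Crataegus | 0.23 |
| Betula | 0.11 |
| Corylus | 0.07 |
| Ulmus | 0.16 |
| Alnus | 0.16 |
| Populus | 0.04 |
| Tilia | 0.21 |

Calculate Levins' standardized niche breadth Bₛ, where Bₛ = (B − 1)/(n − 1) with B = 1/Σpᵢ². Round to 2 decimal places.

Σpᵢ² = 0.02² + 0.23² + 0.11² + 0.07² + 0.16² + 0.16² + 0.04² + 0.21² = 0.0004 + 0.0529 + 0.0121 + 0.0049 + 0.0256 + 0.0256 + 0.0016 + 0.0441 = 0.1672
B = 1 / 0.1672 = 5.9809
Bₛ = (B − 1)/(n − 1) = (5.9809 − 1)/(8 − 1) = 4.9809/7 = 0.7116

0.71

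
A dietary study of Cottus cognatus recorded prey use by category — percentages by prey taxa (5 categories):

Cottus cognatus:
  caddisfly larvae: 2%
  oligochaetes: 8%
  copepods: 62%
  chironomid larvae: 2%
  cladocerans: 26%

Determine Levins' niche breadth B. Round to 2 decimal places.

Convert percentages to proportions (divide by 100).
Σpᵢ² = 0.02² + 0.08² + 0.62² + 0.02² + 0.26² = 0.0004 + 0.0064 + 0.3844 + 0.0004 + 0.0676 = 0.4592
B = 1 / 0.4592 = 2.1777

2.18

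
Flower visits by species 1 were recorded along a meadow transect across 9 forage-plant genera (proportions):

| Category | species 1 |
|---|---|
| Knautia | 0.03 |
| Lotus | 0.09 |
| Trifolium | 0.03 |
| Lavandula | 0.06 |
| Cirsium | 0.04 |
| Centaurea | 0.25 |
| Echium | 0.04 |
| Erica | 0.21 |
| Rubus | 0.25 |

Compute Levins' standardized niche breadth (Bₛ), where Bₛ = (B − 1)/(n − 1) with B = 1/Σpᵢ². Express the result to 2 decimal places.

Σpᵢ² = 0.03² + 0.09² + 0.03² + 0.06² + 0.04² + 0.25² + 0.04² + 0.21² + 0.25² = 0.0009 + 0.0081 + 0.0009 + 0.0036 + 0.0016 + 0.0625 + 0.0016 + 0.0441 + 0.0625 = 0.1858
B = 1 / 0.1858 = 5.3821
Bₛ = (B − 1)/(n − 1) = (5.3821 − 1)/(9 − 1) = 4.3821/8 = 0.5478

0.55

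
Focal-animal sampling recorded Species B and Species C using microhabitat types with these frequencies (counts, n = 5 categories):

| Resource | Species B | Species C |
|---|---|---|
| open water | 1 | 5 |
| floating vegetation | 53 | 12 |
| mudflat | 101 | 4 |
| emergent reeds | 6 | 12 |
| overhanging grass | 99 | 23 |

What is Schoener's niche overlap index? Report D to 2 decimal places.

Proportions for Species B (n=260): 1/260=0.0038, 53/260=0.2038, 101/260=0.3885, 6/260=0.0231, 99/260=0.3808
Proportions for Species C (n=56): 5/56=0.0893, 12/56=0.2143, 4/56=0.0714, 12/56=0.2143, 23/56=0.4107
Σ|p₁ᵢ − p₂ᵢ| = 0.0855 + 0.0105 + 0.3171 + 0.1912 + 0.0299 = 0.6342
D = 1 − ½ × 0.6342 = 1 − 0.31710 = 0.68290

0.68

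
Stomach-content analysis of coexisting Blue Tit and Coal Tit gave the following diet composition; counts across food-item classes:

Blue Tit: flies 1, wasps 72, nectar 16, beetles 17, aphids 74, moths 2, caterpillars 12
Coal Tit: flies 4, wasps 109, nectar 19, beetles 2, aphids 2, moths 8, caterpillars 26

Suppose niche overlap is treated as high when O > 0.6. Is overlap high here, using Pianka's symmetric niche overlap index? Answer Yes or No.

Yes

Proportions for Blue Tit (n=194): 1/194=0.0052, 72/194=0.3711, 16/194=0.0825, 17/194=0.0876, 74/194=0.3814, 2/194=0.0103, 12/194=0.0619
Proportions for Coal Tit (n=170): 4/170=0.0235, 109/170=0.6412, 19/170=0.1118, 2/170=0.0118, 2/170=0.0118, 8/170=0.0471, 26/170=0.1529
Σ p₁ᵢp₂ᵢ = 0.000122 + 0.237949 + 0.009224 + 0.001034 + 0.004501 + 0.000485 + 0.009465 = 0.262780
Σp_1ᵢ² = 0.0052² + 0.3711² + 0.0825² + 0.0876² + 0.3814² + 0.0103² + 0.0619² = 0.000027 + 0.137715 + 0.006806 + 0.007674 + 0.145466 + 0.000106 + 0.003832 = 0.301626
Σp_2ᵢ² = 0.0235² + 0.6412² + 0.1118² + 0.0118² + 0.0118² + 0.0471² + 0.1529² = 0.000552 + 0.411137 + 0.012499 + 0.000139 + 0.000139 + 0.002218 + 0.023378 = 0.450062
O = 0.262780 / √(0.301626 × 0.450062) = 0.262780 / 0.3684432 = 0.7132
O = 0.7132 > 0.6 → Yes.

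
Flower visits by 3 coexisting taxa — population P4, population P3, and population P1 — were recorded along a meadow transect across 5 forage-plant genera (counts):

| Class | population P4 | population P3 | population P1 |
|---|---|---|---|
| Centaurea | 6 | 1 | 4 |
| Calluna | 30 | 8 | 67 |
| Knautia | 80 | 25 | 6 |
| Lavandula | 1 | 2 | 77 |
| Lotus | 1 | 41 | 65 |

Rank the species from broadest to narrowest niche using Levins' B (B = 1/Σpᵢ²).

Proportions for population P4 (n=118): 6/118=0.0508, 30/118=0.2542, 80/118=0.6780, 1/118=0.0085, 1/118=0.0085
Proportions for population P3 (n=77): 1/77=0.0130, 8/77=0.1039, 25/77=0.3247, 2/77=0.0260, 41/77=0.5325
Proportions for population P1 (n=219): 4/219=0.0183, 67/219=0.3059, 6/219=0.0274, 77/219=0.3516, 65/219=0.2968
Σp_P4ᵢ² = 0.0508² + 0.2542² + 0.6780² + 0.0085² + 0.0085² = 0.002581 + 0.064618 + 0.459684 + 0.000072 + 0.000072 = 0.527027
B_P4 = 1 / 0.527027 = 1.8974
Σp_P3ᵢ² = 0.0130² + 0.1039² + 0.3247² + 0.0260² + 0.5325² = 0.000169 + 0.010795 + 0.105430 + 0.000676 + 0.283556 = 0.400626
B_P3 = 1 / 0.400626 = 2.4961
Σp_P1ᵢ² = 0.0183² + 0.3059² + 0.0274² + 0.3516² + 0.2968² = 0.000335 + 0.093575 + 0.000751 + 0.123623 + 0.088090 = 0.306374
B_P1 = 1 / 0.306374 = 3.2640
Ranking by B (broadest → narrowest): population P1 (3.26) > population P3 (2.50) > population P4 (1.90)

population P1 > population P3 > population P4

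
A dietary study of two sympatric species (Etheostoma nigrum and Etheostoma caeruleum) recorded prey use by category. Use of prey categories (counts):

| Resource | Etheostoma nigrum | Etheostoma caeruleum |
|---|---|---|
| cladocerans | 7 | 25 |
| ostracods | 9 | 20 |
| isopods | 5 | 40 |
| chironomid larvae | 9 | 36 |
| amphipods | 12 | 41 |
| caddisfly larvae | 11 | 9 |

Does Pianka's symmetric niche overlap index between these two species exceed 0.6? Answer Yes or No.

Yes

Proportions for Etheostoma nigrum (n=53): 7/53=0.1321, 9/53=0.1698, 5/53=0.0943, 9/53=0.1698, 12/53=0.2264, 11/53=0.2075
Proportions for Etheostoma caeruleum (n=171): 25/171=0.1462, 20/171=0.1170, 40/171=0.2339, 36/171=0.2105, 41/171=0.2398, 9/171=0.0526
Σ p₁ᵢp₂ᵢ = 0.019313 + 0.019867 + 0.022057 + 0.035743 + 0.054291 + 0.010915 = 0.162186
Σp_1ᵢ² = 0.1321² + 0.1698² + 0.0943² + 0.1698² + 0.2264² + 0.2075² = 0.017450 + 0.028832 + 0.008892 + 0.028832 + 0.051257 + 0.043056 = 0.178319
Σp_2ᵢ² = 0.1462² + 0.1170² + 0.2339² + 0.2105² + 0.2398² + 0.0526² = 0.021374 + 0.013689 + 0.054709 + 0.044310 + 0.057504 + 0.002767 = 0.194353
O = 0.162186 / √(0.178319 × 0.194353) = 0.162186 / 0.1861635 = 0.8712
O = 0.8712 > 0.6 → Yes.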